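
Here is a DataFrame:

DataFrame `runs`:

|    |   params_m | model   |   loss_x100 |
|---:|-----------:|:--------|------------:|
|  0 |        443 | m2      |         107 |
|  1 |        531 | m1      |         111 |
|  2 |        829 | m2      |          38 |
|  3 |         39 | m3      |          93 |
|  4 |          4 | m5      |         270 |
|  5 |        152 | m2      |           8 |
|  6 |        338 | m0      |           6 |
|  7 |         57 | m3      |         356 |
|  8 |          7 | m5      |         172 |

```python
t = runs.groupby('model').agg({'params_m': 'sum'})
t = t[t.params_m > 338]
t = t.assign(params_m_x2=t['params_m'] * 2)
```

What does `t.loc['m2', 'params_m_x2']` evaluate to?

group by model, sum of params_m:
       params_m
model          
m0          338
m1          531
m2         1424
m3           96
m5           11
filter rows where params_m > 338:
       params_m
model          
m1          531
m2         1424
add column params_m_x2 = t['params_m'] * 2:
       params_m  params_m_x2
model                       
m1          531         1062
m2         1424         2848
Taking the value at row 'm2', column 'params_m_x2' gives 2848.

2848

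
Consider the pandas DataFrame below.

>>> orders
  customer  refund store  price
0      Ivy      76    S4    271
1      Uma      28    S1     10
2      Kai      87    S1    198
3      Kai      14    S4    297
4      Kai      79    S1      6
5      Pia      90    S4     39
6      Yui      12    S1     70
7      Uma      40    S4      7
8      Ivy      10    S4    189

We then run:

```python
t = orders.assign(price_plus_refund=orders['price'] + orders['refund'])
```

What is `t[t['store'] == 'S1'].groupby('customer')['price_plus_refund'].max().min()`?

add column price_plus_refund = orders['price'] + orders['refund']:
  customer  refund store  price  price_plus_refund
0      Ivy      76    S4    271                347
1      Uma      28    S1     10                 38
2      Kai      87    S1    198                285
3      Kai      14    S4    297                311
4      Kai      79    S1      6                 85
5      Pia      90    S4     39                129
6      Yui      12    S1     70                 82
7      Uma      40    S4      7                 47
8      Ivy      10    S4    189                199
filter rows where store == 'S1':
  customer  refund store  price  price_plus_refund
1      Uma      28    S1     10                 38
2      Kai      87    S1    198                285
4      Kai      79    S1      6                 85
6      Yui      12    S1     70                 82
group by customer, max of price_plus_refund:
customer
Kai    285
Uma     38
Yui     82
Name: price_plus_refund, dtype: int64

38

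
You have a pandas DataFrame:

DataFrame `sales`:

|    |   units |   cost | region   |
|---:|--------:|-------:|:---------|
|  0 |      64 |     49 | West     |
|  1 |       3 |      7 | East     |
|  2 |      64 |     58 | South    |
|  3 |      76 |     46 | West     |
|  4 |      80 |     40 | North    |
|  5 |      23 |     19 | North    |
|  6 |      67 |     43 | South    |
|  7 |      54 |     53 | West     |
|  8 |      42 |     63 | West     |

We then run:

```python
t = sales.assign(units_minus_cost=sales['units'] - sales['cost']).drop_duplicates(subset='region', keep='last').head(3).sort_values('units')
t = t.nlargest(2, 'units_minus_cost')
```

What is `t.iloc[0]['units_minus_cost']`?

24

add column units_minus_cost = sales['units'] - sales['cost']:
   units  cost region  units_minus_cost
0     64    49   West                15
1      3     7   East                -4
2     64    58  South                 6
3     76    46   West                30
4     80    40  North                40
5     23    19  North                 4
6     67    43  South                24
7     54    53   West                 1
8     42    63   West               -21
drop duplicate region (keep=last):
   units  cost region  units_minus_cost
1      3     7   East                -4
5     23    19  North                 4
6     67    43  South                24
8     42    63   West               -21
take first 3 rows:
   units  cost region  units_minus_cost
1      3     7   East                -4
5     23    19  North                 4
6     67    43  South                24
sort by units:
   units  cost region  units_minus_cost
1      3     7   East                -4
5     23    19  North                 4
6     67    43  South                24
take 2 rows with largest units_minus_cost:
   units  cost region  units_minus_cost
6     67    43  South                24
5     23    19  North                 4
Then the value at position 0, column 'units_minus_cost': 24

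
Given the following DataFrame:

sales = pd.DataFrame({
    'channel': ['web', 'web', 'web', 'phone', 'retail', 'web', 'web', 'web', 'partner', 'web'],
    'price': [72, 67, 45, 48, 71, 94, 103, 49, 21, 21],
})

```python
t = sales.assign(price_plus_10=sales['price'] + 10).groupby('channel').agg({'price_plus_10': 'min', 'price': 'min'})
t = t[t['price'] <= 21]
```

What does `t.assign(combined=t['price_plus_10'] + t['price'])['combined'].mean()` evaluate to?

52.0

add column price_plus_10 = sales['price'] + 10:
   channel  price  price_plus_10
0      web     72             82
1      web     67             77
2      web     45             55
3    phone     48             58
4   retail     71             81
5      web     94            104
6      web    103            113
7      web     49             59
8  partner     21             31
9      web     21             31
group by channel: min(price_plus_10), min(price):
         price_plus_10  price
channel                      
partner             31     21
phone               58     48
retail              81     71
web                 31     21
filter rows where price <= 21:
         price_plus_10  price
channel                      
partner             31     21
web                 31     21
add column combined = t['price_plus_10'] + t['price']:
         price_plus_10  price  combined
channel                                
partner             31     21        52
web                 31     21        52
mean of column 'combined' → 52.0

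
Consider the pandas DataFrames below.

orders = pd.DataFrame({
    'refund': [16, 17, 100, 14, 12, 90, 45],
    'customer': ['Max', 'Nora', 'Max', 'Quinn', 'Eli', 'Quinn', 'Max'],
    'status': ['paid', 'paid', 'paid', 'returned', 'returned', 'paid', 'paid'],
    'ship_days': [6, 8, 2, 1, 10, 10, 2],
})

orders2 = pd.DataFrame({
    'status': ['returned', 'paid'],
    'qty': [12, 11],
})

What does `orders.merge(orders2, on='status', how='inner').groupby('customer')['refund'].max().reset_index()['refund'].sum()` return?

merge on 'status' (how='inner') → 7 rows:
   refund customer    status  ship_days  qty
0      16      Max      paid          6   11
1      17     Nora      paid          8   11
2     100      Max      paid          2   11
3      14    Quinn  returned          1   12
4      12      Eli  returned         10   12
5      90    Quinn      paid         10   11
6      45      Max      paid          2   11
group by customer, max of refund:
customer
Eli       12
Max      100
Nora      17
Quinn     90
Name: refund, dtype: int64
reset_index():
  customer  refund
0      Eli      12
1      Max     100
2     Nora      17
3    Quinn      90
Reading off the sum of column 'refund', we get 219.

219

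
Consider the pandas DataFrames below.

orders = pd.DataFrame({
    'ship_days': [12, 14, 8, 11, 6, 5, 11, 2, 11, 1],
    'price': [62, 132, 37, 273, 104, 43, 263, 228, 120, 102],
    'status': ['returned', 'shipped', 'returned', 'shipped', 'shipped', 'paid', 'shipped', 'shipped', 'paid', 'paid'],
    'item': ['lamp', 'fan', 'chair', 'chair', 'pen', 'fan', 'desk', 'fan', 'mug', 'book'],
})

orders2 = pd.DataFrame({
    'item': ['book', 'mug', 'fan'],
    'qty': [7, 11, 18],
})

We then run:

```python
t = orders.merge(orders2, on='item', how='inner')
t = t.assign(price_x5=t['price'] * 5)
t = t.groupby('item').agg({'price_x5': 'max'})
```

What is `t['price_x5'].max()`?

merge on 'item' (how='inner') → 5 rows:
   ship_days  price   status  item  qty
0         14    132  shipped   fan   18
1          5     43     paid   fan   18
2          2    228  shipped   fan   18
3         11    120     paid   mug   11
4          1    102     paid  book    7
add column price_x5 = t['price'] * 5:
   ship_days  price   status  item  qty  price_x5
0         14    132  shipped   fan   18       660
1          5     43     paid   fan   18       215
2          2    228  shipped   fan   18      1140
3         11    120     paid   mug   11       600
4          1    102     paid  book    7       510
group by item, max of price_x5:
      price_x5
item          
book       510
fan       1140
mug        600
Hence 1140.

1140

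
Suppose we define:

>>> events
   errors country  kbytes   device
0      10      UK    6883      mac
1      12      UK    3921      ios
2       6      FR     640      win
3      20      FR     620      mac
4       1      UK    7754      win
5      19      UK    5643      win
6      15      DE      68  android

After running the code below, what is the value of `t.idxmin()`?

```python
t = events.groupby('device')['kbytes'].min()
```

android

group by device, min of kbytes:
device
android      68
ios        3921
mac         620
win         640
Name: kbytes, dtype: int64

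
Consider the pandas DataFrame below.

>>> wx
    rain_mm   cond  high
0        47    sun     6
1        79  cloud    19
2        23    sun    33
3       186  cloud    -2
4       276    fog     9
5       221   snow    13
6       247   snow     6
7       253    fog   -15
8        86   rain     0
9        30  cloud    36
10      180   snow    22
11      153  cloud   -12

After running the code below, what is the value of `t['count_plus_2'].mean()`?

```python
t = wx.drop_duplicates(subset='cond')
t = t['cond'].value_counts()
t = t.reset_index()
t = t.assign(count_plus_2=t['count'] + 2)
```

3.0

drop duplicate cond (keep=first):
   rain_mm   cond  high
0       47    sun     6
1       79  cloud    19
4      276    fog     9
5      221   snow    13
8       86   rain     0
value_counts of cond:
cond
sun      1
cloud    1
fog      1
snow     1
rain     1
Name: count, dtype: int64
reset_index():
    cond  count
0    sun      1
1  cloud      1
2    fog      1
3   snow      1
4   rain      1
add column count_plus_2 = t['count'] + 2:
    cond  count  count_plus_2
0    sun      1             3
1  cloud      1             3
2    fog      1             3
3   snow      1             3
4   rain      1             3
mean of column 'count_plus_2' → 3.0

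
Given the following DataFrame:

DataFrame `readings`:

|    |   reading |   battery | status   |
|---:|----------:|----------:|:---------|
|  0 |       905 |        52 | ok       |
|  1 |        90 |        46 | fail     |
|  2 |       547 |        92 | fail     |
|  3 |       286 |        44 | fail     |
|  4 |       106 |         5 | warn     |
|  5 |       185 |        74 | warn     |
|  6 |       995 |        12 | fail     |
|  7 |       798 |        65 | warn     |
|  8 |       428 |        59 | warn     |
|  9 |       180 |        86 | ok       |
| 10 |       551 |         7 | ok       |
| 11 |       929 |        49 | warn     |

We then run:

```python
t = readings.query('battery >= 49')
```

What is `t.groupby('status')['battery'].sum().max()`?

filter rows where battery >= 49:
    reading  battery status
0       905       52     ok
2       547       92   fail
5       185       74   warn
7       798       65   warn
8       428       59   warn
9       180       86     ok
11      929       49   warn
group by status, sum of battery:
status
fail     92
ok      138
warn    247
Name: battery, dtype: int64

247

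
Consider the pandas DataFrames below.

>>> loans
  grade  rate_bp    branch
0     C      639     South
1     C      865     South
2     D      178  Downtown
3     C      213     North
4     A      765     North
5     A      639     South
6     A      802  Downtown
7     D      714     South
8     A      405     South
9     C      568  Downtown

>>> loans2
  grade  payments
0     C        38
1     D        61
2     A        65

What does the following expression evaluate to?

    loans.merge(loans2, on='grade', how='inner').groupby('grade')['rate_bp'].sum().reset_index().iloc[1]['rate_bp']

2285

merge on 'grade' (how='inner') → 10 rows:
  grade  rate_bp    branch  payments
0     C      639     South        38
1     C      865     South        38
2     D      178  Downtown        61
3     C      213     North        38
4     A      765     North        65
5     A      639     South        65
6     A      802  Downtown        65
7     D      714     South        61
8     A      405     South        65
9     C      568  Downtown        38
group by grade, sum of rate_bp:
grade
A    2611
C    2285
D     892
Name: rate_bp, dtype: int64
reset_index():
  grade  rate_bp
0     A     2611
1     C     2285
2     D      892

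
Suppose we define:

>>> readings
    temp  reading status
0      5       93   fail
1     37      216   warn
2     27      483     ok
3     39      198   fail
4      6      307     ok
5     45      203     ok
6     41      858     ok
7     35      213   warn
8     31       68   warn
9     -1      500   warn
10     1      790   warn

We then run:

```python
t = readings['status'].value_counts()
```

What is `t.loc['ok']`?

value_counts of status:
status
warn    5
ok      4
fail    2
Name: count, dtype: int64
Taking the value at index 'ok' gives 4.

4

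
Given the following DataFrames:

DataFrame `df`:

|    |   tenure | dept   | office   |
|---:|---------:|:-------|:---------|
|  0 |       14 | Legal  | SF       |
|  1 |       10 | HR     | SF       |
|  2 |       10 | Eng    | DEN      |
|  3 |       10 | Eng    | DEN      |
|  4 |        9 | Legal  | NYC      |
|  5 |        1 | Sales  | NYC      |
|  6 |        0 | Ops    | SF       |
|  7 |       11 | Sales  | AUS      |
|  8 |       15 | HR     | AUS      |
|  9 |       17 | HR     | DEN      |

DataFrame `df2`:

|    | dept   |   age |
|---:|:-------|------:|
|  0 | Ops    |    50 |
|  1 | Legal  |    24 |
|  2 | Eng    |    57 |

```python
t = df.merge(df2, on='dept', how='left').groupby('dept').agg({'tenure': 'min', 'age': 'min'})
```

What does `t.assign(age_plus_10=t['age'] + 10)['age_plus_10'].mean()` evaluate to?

53.6666666667

merge on 'dept' (how='left') → 10 rows:
   tenure   dept office   age
0      14  Legal     SF  24.0
1      10     HR     SF   NaN
2      10    Eng    DEN  57.0
3      10    Eng    DEN  57.0
4       9  Legal    NYC  24.0
5       1  Sales    NYC   NaN
6       0    Ops     SF  50.0
7      11  Sales    AUS   NaN
8      15     HR    AUS   NaN
9      17     HR    DEN   NaN
group by dept: min(tenure), min(age):
       tenure   age
dept               
Eng        10  57.0
HR         10   NaN
Legal       9  24.0
Ops         0  50.0
Sales       1   NaN
add column age_plus_10 = t['age'] + 10:
       tenure   age  age_plus_10
dept                            
Eng        10  57.0         67.0
HR         10   NaN          NaN
Legal       9  24.0         34.0
Ops         0  50.0         60.0
Sales       1   NaN          NaN
The mean of column 'age_plus_10' is 53.6666666667.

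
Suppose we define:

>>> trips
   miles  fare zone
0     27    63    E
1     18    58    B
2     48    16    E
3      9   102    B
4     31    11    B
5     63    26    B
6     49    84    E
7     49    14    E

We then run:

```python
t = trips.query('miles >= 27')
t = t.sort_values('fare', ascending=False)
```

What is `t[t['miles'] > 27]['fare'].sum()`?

filter rows where miles >= 27:
   miles  fare zone
0     27    63    E
2     48    16    E
4     31    11    B
5     63    26    B
6     49    84    E
7     49    14    E
sort by fare descending:
   miles  fare zone
6     49    84    E
0     27    63    E
5     63    26    B
2     48    16    E
7     49    14    E
4     31    11    B
filter rows where miles > 27:
   miles  fare zone
6     49    84    E
5     63    26    B
2     48    16    E
7     49    14    E
4     31    11    B
Taking the sum of column 'fare' gives 151.

151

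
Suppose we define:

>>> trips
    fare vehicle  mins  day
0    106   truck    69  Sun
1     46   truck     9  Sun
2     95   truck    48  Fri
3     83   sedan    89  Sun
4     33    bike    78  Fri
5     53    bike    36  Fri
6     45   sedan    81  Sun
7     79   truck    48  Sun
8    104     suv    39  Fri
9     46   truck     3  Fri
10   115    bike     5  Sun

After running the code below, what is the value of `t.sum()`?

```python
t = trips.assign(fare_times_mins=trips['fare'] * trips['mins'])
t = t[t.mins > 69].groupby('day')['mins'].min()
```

add column fare_times_mins = trips['fare'] * trips['mins']:
    fare vehicle  mins  day  fare_times_mins
0    106   truck    69  Sun             7314
1     46   truck     9  Sun              414
2     95   truck    48  Fri             4560
3     83   sedan    89  Sun             7387
4     33    bike    78  Fri             2574
5     53    bike    36  Fri             1908
6     45   sedan    81  Sun             3645
7     79   truck    48  Sun             3792
8    104     suv    39  Fri             4056
9     46   truck     3  Fri              138
10   115    bike     5  Sun              575
filter rows where mins > 69:
   fare vehicle  mins  day  fare_times_mins
3    83   sedan    89  Sun             7387
4    33    bike    78  Fri             2574
6    45   sedan    81  Sun             3645
group by day, min of mins:
day
Fri    78
Sun    81
Name: mins, dtype: int64
Finally, sum of the resulting series = 159.

159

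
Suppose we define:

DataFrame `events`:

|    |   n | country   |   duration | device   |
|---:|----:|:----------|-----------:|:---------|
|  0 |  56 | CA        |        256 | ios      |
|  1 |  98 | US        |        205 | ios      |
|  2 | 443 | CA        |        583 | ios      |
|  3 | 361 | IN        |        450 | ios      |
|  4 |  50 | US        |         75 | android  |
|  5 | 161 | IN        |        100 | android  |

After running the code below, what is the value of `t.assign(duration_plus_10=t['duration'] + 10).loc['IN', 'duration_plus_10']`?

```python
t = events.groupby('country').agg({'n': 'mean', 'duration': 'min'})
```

group by country: mean(n), min(duration):
             n  duration
country                 
CA       249.5       256
IN       261.0       100
US        74.0        75
add column duration_plus_10 = t['duration'] + 10:
             n  duration  duration_plus_10
country                                   
CA       249.5       256               266
IN       261.0       100               110
US        74.0        75                85
Reading off the value at row 'IN', column 'duration_plus_10', we get 110.

110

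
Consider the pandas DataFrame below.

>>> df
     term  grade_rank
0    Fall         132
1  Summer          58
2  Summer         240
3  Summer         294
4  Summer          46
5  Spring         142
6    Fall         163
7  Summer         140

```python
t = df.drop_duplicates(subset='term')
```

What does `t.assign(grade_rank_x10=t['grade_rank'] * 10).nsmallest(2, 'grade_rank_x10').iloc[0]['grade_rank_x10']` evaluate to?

drop duplicate term (keep=first):
     term  grade_rank
0    Fall         132
1  Summer          58
5  Spring         142
add column grade_rank_x10 = t['grade_rank'] * 10:
     term  grade_rank  grade_rank_x10
0    Fall         132            1320
1  Summer          58             580
5  Spring         142            1420
take 2 rows with smallest grade_rank_x10:
     term  grade_rank  grade_rank_x10
1  Summer          58             580
0    Fall         132            1320
Then the value at position 0, column 'grade_rank_x10': 580

580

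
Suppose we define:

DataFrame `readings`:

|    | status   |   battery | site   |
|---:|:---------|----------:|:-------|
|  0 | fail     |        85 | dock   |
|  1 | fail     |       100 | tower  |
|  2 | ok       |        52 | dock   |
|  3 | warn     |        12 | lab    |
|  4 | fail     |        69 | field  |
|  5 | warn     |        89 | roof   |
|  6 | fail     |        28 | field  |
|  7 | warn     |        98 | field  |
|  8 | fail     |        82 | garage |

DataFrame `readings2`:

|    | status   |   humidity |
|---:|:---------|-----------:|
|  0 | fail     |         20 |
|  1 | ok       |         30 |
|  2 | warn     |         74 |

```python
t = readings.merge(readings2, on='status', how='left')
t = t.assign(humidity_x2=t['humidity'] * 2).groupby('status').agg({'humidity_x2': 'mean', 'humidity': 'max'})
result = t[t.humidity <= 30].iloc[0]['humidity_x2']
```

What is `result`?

40.0

merge on 'status' (how='left') → 9 rows:
  status  battery    site  humidity
0   fail       85    dock        20
1   fail      100   tower        20
2     ok       52    dock        30
3   warn       12     lab        74
4   fail       69   field        20
5   warn       89    roof        74
6   fail       28   field        20
7   warn       98   field        74
8   fail       82  garage        20
add column humidity_x2 = t['humidity'] * 2:
  status  battery    site  humidity  humidity_x2
0   fail       85    dock        20           40
1   fail      100   tower        20           40
2     ok       52    dock        30           60
3   warn       12     lab        74          148
4   fail       69   field        20           40
5   warn       89    roof        74          148
6   fail       28   field        20           40
7   warn       98   field        74          148
8   fail       82  garage        20           40
group by status: mean(humidity_x2), max(humidity):
        humidity_x2  humidity
status                       
fail           40.0        20
ok             60.0        30
warn          148.0        74
filter rows where humidity <= 30:
        humidity_x2  humidity
status                       
fail           40.0        20
ok             60.0        30
So iloc[0]['humidity_x2'] = 40.0.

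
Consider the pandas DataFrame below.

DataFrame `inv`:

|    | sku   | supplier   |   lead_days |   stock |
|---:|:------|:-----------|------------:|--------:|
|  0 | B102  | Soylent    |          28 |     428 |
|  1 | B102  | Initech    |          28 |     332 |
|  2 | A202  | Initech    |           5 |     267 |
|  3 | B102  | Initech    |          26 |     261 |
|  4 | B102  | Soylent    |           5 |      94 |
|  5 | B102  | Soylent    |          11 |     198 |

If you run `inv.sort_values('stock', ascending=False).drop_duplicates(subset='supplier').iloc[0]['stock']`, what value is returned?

sort by stock descending:
    sku supplier  lead_days  stock
0  B102  Soylent         28    428
1  B102  Initech         28    332
2  A202  Initech          5    267
3  B102  Initech         26    261
5  B102  Soylent         11    198
4  B102  Soylent          5     94
drop duplicate supplier (keep=first):
    sku supplier  lead_days  stock
0  B102  Soylent         28    428
1  B102  Initech         28    332

428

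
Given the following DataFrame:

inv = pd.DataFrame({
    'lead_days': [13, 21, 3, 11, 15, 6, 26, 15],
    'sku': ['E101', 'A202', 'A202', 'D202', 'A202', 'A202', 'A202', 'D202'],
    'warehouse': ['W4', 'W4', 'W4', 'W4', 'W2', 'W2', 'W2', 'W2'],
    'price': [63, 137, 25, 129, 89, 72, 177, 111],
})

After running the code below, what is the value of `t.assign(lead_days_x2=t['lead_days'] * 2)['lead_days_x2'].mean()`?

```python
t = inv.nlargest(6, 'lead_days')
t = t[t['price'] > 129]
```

47.0

take 6 rows with largest lead_days:
   lead_days   sku warehouse  price
6         26  A202        W2    177
1         21  A202        W4    137
4         15  A202        W2     89
7         15  D202        W2    111
0         13  E101        W4     63
3         11  D202        W4    129
filter rows where price > 129:
   lead_days   sku warehouse  price
6         26  A202        W2    177
1         21  A202        W4    137
add column lead_days_x2 = t['lead_days'] * 2:
   lead_days   sku warehouse  price  lead_days_x2
6         26  A202        W2    177            52
1         21  A202        W4    137            42
So mean() = 47.0.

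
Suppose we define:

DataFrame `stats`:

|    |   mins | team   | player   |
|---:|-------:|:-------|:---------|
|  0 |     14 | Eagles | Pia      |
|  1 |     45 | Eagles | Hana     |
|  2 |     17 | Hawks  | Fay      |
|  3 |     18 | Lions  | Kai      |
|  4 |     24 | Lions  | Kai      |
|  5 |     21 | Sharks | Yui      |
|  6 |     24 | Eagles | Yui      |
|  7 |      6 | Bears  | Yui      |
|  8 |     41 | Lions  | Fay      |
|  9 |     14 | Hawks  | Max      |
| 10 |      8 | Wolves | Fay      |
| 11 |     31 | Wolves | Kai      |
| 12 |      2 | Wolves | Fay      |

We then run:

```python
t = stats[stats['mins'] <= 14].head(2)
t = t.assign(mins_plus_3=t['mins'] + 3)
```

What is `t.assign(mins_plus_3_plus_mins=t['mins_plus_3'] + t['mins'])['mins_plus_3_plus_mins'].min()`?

15

filter rows where mins <= 14:
    mins    team player
0     14  Eagles    Pia
7      6   Bears    Yui
9     14   Hawks    Max
10     8  Wolves    Fay
12     2  Wolves    Fay
take first 2 rows:
   mins    team player
0    14  Eagles    Pia
7     6   Bears    Yui
add column mins_plus_3 = t['mins'] + 3:
   mins    team player  mins_plus_3
0    14  Eagles    Pia           17
7     6   Bears    Yui            9
add column mins_plus_3_plus_mins = t['mins_plus_3'] + t['mins']:
   mins    team player  mins_plus_3  mins_plus_3_plus_mins
0    14  Eagles    Pia           17                     31
7     6   Bears    Yui            9                     15
Taking the min of column 'mins_plus_3_plus_mins' gives 15.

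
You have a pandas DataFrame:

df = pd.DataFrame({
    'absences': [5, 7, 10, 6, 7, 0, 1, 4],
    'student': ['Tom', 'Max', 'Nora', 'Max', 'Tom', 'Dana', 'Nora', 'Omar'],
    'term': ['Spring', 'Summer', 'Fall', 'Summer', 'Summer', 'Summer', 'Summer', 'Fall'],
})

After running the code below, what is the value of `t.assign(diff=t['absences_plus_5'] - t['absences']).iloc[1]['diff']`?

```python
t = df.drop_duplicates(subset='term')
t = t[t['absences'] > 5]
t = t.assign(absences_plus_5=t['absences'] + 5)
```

drop duplicate term (keep=first):
   absences student    term
0         5     Tom  Spring
1         7     Max  Summer
2        10    Nora    Fall
filter rows where absences > 5:
   absences student    term
1         7     Max  Summer
2        10    Nora    Fall
add column absences_plus_5 = t['absences'] + 5:
   absences student    term  absences_plus_5
1         7     Max  Summer               12
2        10    Nora    Fall               15
add column diff = t['absences_plus_5'] - t['absences']:
   absences student    term  absences_plus_5  diff
1         7     Max  Summer               12     5
2        10    Nora    Fall               15     5
Hence 5.

5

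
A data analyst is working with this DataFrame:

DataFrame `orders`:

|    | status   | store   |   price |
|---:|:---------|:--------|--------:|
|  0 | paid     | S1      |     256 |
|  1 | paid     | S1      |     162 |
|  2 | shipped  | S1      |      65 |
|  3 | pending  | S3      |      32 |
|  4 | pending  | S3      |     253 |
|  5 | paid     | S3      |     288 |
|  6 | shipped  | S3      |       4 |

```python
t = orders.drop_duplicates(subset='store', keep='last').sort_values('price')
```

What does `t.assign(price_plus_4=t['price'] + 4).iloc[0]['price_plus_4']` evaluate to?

8

drop duplicate store (keep=last):
    status store  price
2  shipped    S1     65
6  shipped    S3      4
sort by price:
    status store  price
6  shipped    S3      4
2  shipped    S1     65
add column price_plus_4 = t['price'] + 4:
    status store  price  price_plus_4
6  shipped    S3      4             8
2  shipped    S1     65            69
Finally, value at position 0, column 'price_plus_4' = 8.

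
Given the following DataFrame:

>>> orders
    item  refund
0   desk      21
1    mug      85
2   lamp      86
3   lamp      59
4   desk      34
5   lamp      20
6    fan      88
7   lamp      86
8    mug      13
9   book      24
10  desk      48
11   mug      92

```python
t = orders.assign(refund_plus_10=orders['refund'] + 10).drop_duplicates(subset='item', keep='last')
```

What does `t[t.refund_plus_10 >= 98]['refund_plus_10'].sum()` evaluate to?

200

add column refund_plus_10 = orders['refund'] + 10:
    item  refund  refund_plus_10
0   desk      21              31
1    mug      85              95
2   lamp      86              96
3   lamp      59              69
4   desk      34              44
5   lamp      20              30
6    fan      88              98
7   lamp      86              96
8    mug      13              23
9   book      24              34
10  desk      48              58
11   mug      92             102
drop duplicate item (keep=last):
    item  refund  refund_plus_10
6    fan      88              98
7   lamp      86              96
9   book      24              34
10  desk      48              58
11   mug      92             102
filter rows where refund_plus_10 >= 98:
   item  refund  refund_plus_10
6   fan      88              98
11  mug      92             102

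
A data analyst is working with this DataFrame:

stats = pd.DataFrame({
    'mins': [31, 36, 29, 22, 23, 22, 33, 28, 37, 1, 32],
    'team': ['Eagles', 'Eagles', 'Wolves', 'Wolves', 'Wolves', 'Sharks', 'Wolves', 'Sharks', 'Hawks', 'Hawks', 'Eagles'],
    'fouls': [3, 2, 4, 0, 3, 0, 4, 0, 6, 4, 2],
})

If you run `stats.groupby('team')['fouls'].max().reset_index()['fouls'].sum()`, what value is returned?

13

group by team, max of fouls:
team
Eagles    3
Hawks     6
Sharks    0
Wolves    4
Name: fouls, dtype: int64
reset_index():
     team  fouls
0  Eagles      3
1   Hawks      6
2  Sharks      0
3  Wolves      4
sum of column 'fouls' → 13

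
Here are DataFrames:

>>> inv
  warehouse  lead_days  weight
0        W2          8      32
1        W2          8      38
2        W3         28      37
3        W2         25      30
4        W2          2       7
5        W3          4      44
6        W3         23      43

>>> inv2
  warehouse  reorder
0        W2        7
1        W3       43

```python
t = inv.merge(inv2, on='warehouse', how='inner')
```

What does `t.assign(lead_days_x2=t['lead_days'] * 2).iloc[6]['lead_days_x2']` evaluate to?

46

merge on 'warehouse' (how='inner') → 7 rows:
  warehouse  lead_days  weight  reorder
0        W2          8      32        7
1        W2          8      38        7
2        W3         28      37       43
3        W2         25      30        7
4        W2          2       7        7
5        W3          4      44       43
6        W3         23      43       43
add column lead_days_x2 = t['lead_days'] * 2:
  warehouse  lead_days  weight  reorder  lead_days_x2
0        W2          8      32        7            16
1        W2          8      38        7            16
2        W3         28      37       43            56
3        W2         25      30        7            50
4        W2          2       7        7             4
5        W3          4      44       43             8
6        W3         23      43       43            46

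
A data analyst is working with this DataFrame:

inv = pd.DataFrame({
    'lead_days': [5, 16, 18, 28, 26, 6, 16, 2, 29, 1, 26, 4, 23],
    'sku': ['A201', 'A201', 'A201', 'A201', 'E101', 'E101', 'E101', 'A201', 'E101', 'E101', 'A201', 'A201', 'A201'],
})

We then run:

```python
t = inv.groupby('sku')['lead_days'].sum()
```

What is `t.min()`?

78

group by sku, sum of lead_days:
sku
A201    122
E101     78
Name: lead_days, dtype: int64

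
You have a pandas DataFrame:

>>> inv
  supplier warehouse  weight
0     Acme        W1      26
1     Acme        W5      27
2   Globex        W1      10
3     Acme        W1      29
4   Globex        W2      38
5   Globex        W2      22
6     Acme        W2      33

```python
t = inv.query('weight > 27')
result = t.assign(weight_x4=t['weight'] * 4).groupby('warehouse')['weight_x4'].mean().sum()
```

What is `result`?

filter rows where weight > 27:
  supplier warehouse  weight
3     Acme        W1      29
4   Globex        W2      38
6     Acme        W2      33
add column weight_x4 = t['weight'] * 4:
  supplier warehouse  weight  weight_x4
3     Acme        W1      29        116
4   Globex        W2      38        152
6     Acme        W2      33        132
group by warehouse, mean of weight_x4:
warehouse
W1    116.0
W2    142.0
Name: weight_x4, dtype: float64
Finally, sum of the resulting series = 258.0.

258.0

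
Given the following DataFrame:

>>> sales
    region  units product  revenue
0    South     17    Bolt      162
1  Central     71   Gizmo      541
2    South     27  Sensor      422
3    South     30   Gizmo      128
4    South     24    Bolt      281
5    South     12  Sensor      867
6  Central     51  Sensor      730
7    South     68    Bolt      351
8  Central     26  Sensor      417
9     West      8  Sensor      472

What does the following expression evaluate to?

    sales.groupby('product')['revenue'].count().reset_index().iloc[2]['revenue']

group by product, count of revenue:
product
Bolt      3
Gizmo     2
Sensor    5
Name: revenue, dtype: int64
reset_index():
  product  revenue
0    Bolt        3
1   Gizmo        2
2  Sensor        5

5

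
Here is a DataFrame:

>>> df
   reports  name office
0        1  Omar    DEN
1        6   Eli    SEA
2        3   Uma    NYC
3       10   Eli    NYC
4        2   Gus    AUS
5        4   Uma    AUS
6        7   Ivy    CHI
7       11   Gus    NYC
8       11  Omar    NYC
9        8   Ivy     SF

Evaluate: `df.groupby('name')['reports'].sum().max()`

16

group by name, sum of reports:
name
Eli     16
Gus     13
Ivy     15
Omar    12
Uma      7
Name: reports, dtype: int64
max of the resulting series → 16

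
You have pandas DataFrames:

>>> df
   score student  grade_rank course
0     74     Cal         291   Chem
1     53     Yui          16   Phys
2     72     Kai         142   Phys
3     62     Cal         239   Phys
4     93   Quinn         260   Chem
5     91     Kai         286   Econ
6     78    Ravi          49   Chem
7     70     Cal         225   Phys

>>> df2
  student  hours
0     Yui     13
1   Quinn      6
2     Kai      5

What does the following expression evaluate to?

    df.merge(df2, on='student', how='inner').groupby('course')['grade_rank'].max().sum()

688

merge on 'student' (how='inner') → 4 rows:
   score student  grade_rank course  hours
0     53     Yui          16   Phys     13
1     72     Kai         142   Phys      5
2     93   Quinn         260   Chem      6
3     91     Kai         286   Econ      5
group by course, max of grade_rank:
course
Chem    260
Econ    286
Phys    142
Name: grade_rank, dtype: int64
Then the sum of the resulting series: 688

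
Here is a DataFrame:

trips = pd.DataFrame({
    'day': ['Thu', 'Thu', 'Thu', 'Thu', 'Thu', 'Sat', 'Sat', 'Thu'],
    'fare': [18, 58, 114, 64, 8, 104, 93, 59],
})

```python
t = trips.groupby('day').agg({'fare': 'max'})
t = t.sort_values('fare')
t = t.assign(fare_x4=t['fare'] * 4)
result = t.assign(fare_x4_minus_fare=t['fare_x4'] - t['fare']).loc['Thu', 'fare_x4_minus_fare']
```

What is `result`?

group by day, max of fare:
     fare
day      
Sat   104
Thu   114
sort by fare:
     fare
day      
Sat   104
Thu   114
add column fare_x4 = t['fare'] * 4:
     fare  fare_x4
day               
Sat   104      416
Thu   114      456
add column fare_x4_minus_fare = t['fare_x4'] - t['fare']:
     fare  fare_x4  fare_x4_minus_fare
day                                   
Sat   104      416                 312
Thu   114      456                 342
Then the value at row 'Thu', column 'fare_x4_minus_fare': 342

342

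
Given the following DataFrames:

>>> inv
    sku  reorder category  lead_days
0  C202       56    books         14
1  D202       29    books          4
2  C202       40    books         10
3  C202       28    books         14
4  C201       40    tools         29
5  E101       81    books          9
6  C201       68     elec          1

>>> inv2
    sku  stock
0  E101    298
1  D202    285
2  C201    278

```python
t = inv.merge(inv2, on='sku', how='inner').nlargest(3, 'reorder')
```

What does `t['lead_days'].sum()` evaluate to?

39

merge on 'sku' (how='inner') → 4 rows:
    sku  reorder category  lead_days  stock
0  D202       29    books          4    285
1  C201       40    tools         29    278
2  E101       81    books          9    298
3  C201       68     elec          1    278
take 3 rows with largest reorder:
    sku  reorder category  lead_days  stock
2  E101       81    books          9    298
3  C201       68     elec          1    278
1  C201       40    tools         29    278
So sum() = 39.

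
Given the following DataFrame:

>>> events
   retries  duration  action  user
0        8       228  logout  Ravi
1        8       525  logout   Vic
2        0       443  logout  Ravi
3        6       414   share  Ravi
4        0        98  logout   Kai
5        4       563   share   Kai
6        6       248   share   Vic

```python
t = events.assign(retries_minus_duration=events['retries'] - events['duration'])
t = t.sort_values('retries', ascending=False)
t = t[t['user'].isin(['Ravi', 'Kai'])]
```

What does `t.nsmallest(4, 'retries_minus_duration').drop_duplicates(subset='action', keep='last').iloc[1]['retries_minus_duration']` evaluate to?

add column retries_minus_duration = events['retries'] - events['duration']:
   retries  duration  action  user  retries_minus_duration
0        8       228  logout  Ravi                    -220
1        8       525  logout   Vic                    -517
2        0       443  logout  Ravi                    -443
3        6       414   share  Ravi                    -408
4        0        98  logout   Kai                     -98
5        4       563   share   Kai                    -559
6        6       248   share   Vic                    -242
sort by retries descending:
   retries  duration  action  user  retries_minus_duration
0        8       228  logout  Ravi                    -220
1        8       525  logout   Vic                    -517
3        6       414   share  Ravi                    -408
6        6       248   share   Vic                    -242
5        4       563   share   Kai                    -559
2        0       443  logout  Ravi                    -443
4        0        98  logout   Kai                     -98
filter rows where user in ['Ravi', 'Kai']:
   retries  duration  action  user  retries_minus_duration
0        8       228  logout  Ravi                    -220
3        6       414   share  Ravi                    -408
5        4       563   share   Kai                    -559
2        0       443  logout  Ravi                    -443
4        0        98  logout   Kai                     -98
take 4 rows with smallest retries_minus_duration:
   retries  duration  action  user  retries_minus_duration
5        4       563   share   Kai                    -559
2        0       443  logout  Ravi                    -443
3        6       414   share  Ravi                    -408
0        8       228  logout  Ravi                    -220
drop duplicate action (keep=last):
   retries  duration  action  user  retries_minus_duration
3        6       414   share  Ravi                    -408
0        8       228  logout  Ravi                    -220
Then the value at position 1, column 'retries_minus_duration': -220

-220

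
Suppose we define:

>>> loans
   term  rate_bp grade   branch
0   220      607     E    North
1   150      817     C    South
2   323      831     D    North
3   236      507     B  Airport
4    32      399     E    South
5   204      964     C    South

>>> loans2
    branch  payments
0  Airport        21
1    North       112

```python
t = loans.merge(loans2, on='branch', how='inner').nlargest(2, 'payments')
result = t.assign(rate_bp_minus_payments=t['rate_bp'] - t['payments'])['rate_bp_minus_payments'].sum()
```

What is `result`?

1214

merge on 'branch' (how='inner') → 3 rows:
   term  rate_bp grade   branch  payments
0   220      607     E    North       112
1   323      831     D    North       112
2   236      507     B  Airport        21
take 2 rows with largest payments:
   term  rate_bp grade branch  payments
0   220      607     E  North       112
1   323      831     D  North       112
add column rate_bp_minus_payments = t['rate_bp'] - t['payments']:
   term  rate_bp grade branch  payments  rate_bp_minus_payments
0   220      607     E  North       112                     495
1   323      831     D  North       112                     719
Taking the sum of column 'rate_bp_minus_payments' gives 1214.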